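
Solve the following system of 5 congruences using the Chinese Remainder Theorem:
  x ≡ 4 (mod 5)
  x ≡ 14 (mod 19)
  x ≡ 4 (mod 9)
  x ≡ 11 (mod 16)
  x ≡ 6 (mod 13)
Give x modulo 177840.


Product of moduli M = 5 · 19 · 9 · 16 · 13 = 177840.
Merge one congruence at a time:
  Start: x ≡ 4 (mod 5).
  Combine with x ≡ 14 (mod 19); new modulus lcm = 95.
    Write x = 4 + 5·t and substitute into x ≡ 14 (mod 19): 5·t ≡ 14 − 4 = 10 (mod 19).
    The inverse of 5 mod 19 is 4 (since 5·4 = 20 = 1·19 + 1), so t ≡ 4·10 = 40 ≡ 2 (mod 19).
    Then x = 4 + 5·2 = 14, valid modulo lcm(5, 19) = 95: x ≡ 14 (mod 95).
  Combine with x ≡ 4 (mod 9); new modulus lcm = 855.
    Write x = 14 + 95·t and substitute into x ≡ 4 (mod 9): 95·t ≡ 4 − 14 = -10 (mod 9).
    Reduce coefficients mod 9: 5·t ≡ 8 (mod 9).
    The inverse of 5 mod 9 is 2 (since 5·2 = 10 = 1·9 + 1), so t ≡ 2·8 = 16 ≡ 7 (mod 9).
    Then x = 14 + 95·7 = 679, valid modulo lcm(95, 9) = 855: x ≡ 679 (mod 855).
  Combine with x ≡ 11 (mod 16); new modulus lcm = 13680.
    Write x = 679 + 855·t and substitute into x ≡ 11 (mod 16): 855·t ≡ 11 − 679 = -668 (mod 16).
    Reduce coefficients mod 16: 7·t ≡ 4 (mod 16).
    The inverse of 7 mod 16 is 7 (since 7·7 = 49 = 3·16 + 1), so t ≡ 7·4 = 28 ≡ 12 (mod 16).
    Then x = 679 + 855·12 = 10939, valid modulo lcm(855, 16) = 13680: x ≡ 10939 (mod 13680).
  Combine with x ≡ 6 (mod 13); new modulus lcm = 177840.
    Write x = 10939 + 13680·t and substitute into x ≡ 6 (mod 13): 13680·t ≡ 6 − 10939 = -10933 (mod 13).
    Reduce coefficients mod 13: 4·t ≡ 0 (mod 13).
    The inverse of 4 mod 13 is 10 (since 4·10 = 40 = 3·13 + 1), so t ≡ 10·0 = 0 ≡ 0 (mod 13).
    Then x = 10939 + 13680·0 = 10939, valid modulo lcm(13680, 13) = 177840: x ≡ 10939 (mod 177840).
Verify against each original: 10939 mod 5 = 4, 10939 mod 19 = 14, 10939 mod 9 = 4, 10939 mod 16 = 11, 10939 mod 13 = 6.

x ≡ 10939 (mod 177840).


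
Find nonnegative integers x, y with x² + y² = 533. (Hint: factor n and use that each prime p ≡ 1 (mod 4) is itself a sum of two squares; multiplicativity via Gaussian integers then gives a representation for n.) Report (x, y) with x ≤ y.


Step 1: Factor n = 533 = 13 · 41.
Step 2: Check the mod-4 condition on each prime factor: 13 ≡ 1 (mod 4), exponent 1; 41 ≡ 1 (mod 4), exponent 1.
All primes ≡ 3 (mod 4) appear to even exponent (or don't appear), so by the two-squares theorem n IS expressible as a sum of two squares.
Step 3: Build a representation. Here n = 13 · 41 is a product of primes ≡ 1 (mod 4). Each prime p ≡ 1 (mod 4) is itself a sum of two squares; find a² by testing p − a² for a perfect square:
  13: 13 − 1² = 12, 13 − 2² = 9 = 3² ⇒ 13 = 2² + 3².
  41: 41 − 1² = 40, 41 − 2² = 37, 41 − 3² = 32, 41 − 4² = 25 = 5² ⇒ 41 = 4² + 5².
  Combine using the Brahmagupta–Fibonacci identity (a² + b²)(c² + d²) = (ac − bd)² + (ad + bc)² = (ac + bd)² + (ad − bc)²:
  13 · 41 = 533: from (2² + 3²)(4² + 5²), take (2·4 − 3·5, 2·5 + 3·4) = (8 − 15, 10 + 12) = (-7, 22); dropping signs (only squares matter) gives (7, 22); check 7² + 22² = 49 + 484 = 533 ✓.
Step 4: Order so x ≤ y and verify: 7² + 22² = 49 + 484 = 533 = n. ✓

n = 533 = 7² + 22² (one valid representation with x ≤ y).


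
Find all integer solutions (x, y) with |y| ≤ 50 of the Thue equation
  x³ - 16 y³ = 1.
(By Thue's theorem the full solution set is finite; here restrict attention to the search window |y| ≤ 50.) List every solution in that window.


The equation is x³ - 16y³ = 1. For fixed y, x³ = 16·y³ + 1, so a solution requires the RHS to be a perfect cube.
Strategy: iterate y from -50 to 50, compute RHS = 16·y³ + 1, and check whether it is a (positive or negative) perfect cube.
Check small values of y:
  y = 0: RHS = 1 = (1)³ ⇒ x = 1 works.
  y = 1: RHS = 17 is not a perfect cube.
  y = -1: RHS = -15 is not a perfect cube.
  y = 2: RHS = 129 is not a perfect cube.
  y = -2: RHS = -127 is not a perfect cube.
  y = 3: RHS = 433 is not a perfect cube.
  y = -3: RHS = -431 is not a perfect cube.
Continuing the search up to |y| = 50 finds no further solutions beyond those listed.
Collected solutions: (1, 0).

Solutions (with |y| ≤ 50): (1, 0).


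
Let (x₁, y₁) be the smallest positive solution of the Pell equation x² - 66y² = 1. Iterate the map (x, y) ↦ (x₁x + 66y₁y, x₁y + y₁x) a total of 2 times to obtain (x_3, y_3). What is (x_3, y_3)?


Step 1: Find the fundamental solution (x₁, y₁) of x² - 66y² = 1.
  Expand √66 as a continued fraction. a₀ = ⌊√66⌋ = 8; iterate m_{k+1} = d_k·a_k − m_k, d_{k+1} = (66 − m_{k+1}²)/d_k, a_{k+1} = ⌊(a₀ + m_{k+1})/d_{k+1}⌋ (starting m₀ = 0, d₀ = 1), with convergents p_k = a_k·p_{k-1} + p_{k-2}, q_k = a_k·q_{k-1} + q_{k-2} (p₋₁ = 1, q₋₁ = 0):
  k = 0: a₀ = 8; p₀/q₀ = 8/1; p₀² − 66·q₀² = 64 − 66 = -2.
  k = 1: m = 8, d = 2, a = ⌊(8 + 8)/2⌋ = 8; p/q = (8·8 + 1)/(8·1 + 0) = 65/8; p² − 66·q² = 4225 − 4224 = 1.
  The first convergent with p² − 66·q² = 1 gives the fundamental solution (x₁, y₁) = (65, 8).
Step 2: Apply the recurrence (x_{n+1}, y_{n+1}) = (x₁x_n + 66y₁y_n, x₁y_n + y₁x_n) repeatedly.
  From (x_1, y_1) = (65, 8): x_2 = 65·65 + 66·8·8 = 8449; y_2 = 65·8 + 8·65 = 1040.
  From (x_2, y_2) = (8449, 1040): x_3 = 65·8449 + 66·8·1040 = 1098305; y_3 = 65·1040 + 8·8449 = 135192.
Step 3: Verify x_3² - 66·y_3² = 1206273873025 - 1206273873024 = 1 (should be 1). ✓

(x_1, y_1) = (65, 8); (x_3, y_3) = (1098305, 135192).


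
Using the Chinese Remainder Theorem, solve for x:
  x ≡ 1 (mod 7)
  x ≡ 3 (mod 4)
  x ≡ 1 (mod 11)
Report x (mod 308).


Moduli 7, 4, 11 are pairwise coprime; by CRT there is a unique solution modulo M = 7 · 4 · 11 = 308.
Solve pairwise, accumulating the modulus:
  Start with x ≡ 1 (mod 7).
  Combine with x ≡ 3 (mod 4): since gcd(7, 4) = 1, we get a unique residue mod 28.
    Write x = 1 + 7·t and substitute into x ≡ 3 (mod 4): 7·t ≡ 3 − 1 = 2 (mod 4).
    Reduce coefficients mod 4: 3·t ≡ 2 (mod 4).
    The inverse of 3 mod 4 is 3 (since 3·3 = 9 = 2·4 + 1), so t ≡ 3·2 = 6 ≡ 2 (mod 4).
    Then x = 1 + 7·2 = 15, valid modulo lcm(7, 4) = 28: x ≡ 15 (mod 28).
  Combine with x ≡ 1 (mod 11): since gcd(28, 11) = 1, we get a unique residue mod 308.
    Write x = 15 + 28·t and substitute into x ≡ 1 (mod 11): 28·t ≡ 1 − 15 = -14 (mod 11).
    Reduce coefficients mod 11: 6·t ≡ 8 (mod 11).
    The inverse of 6 mod 11 is 2 (since 6·2 = 12 = 1·11 + 1), so t ≡ 2·8 = 16 ≡ 5 (mod 11).
    Then x = 15 + 28·5 = 155, valid modulo lcm(28, 11) = 308: x ≡ 155 (mod 308).
Verify: 155 mod 7 = 1 ✓, 155 mod 4 = 3 ✓, 155 mod 11 = 1 ✓.

x ≡ 155 (mod 308).


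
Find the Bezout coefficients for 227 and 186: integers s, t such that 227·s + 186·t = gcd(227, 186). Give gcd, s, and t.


Euclidean algorithm on (227, 186) — divide until remainder is 0:
  227 = 1 · 186 + 41
  186 = 4 · 41 + 22
  41 = 1 · 22 + 19
  22 = 1 · 19 + 3
  19 = 6 · 3 + 1
  3 = 3 · 1 + 0
gcd(227, 186) = 1.
Track Bezout coefficients alongside the remainders: start with r₀ = 227 = a·1 + b·0 (s = 1, t = 0) and r₁ = 186 = a·0 + b·1 (s = 0, t = 1); each new remainder r_{k+1} = r_{k-1} − q_k·r_k inherits s_{k+1} = s_{k-1} − q_k·s_k, t_{k+1} = t_{k-1} − q_k·t_k, so r_k = a·s_k + b·t_k at every step:
  q = 1: r = 41, s = 1 − 1·0 = 1, t = 0 − 1·1 = -1  (check: 227·1 + 186·(-1) = 41)
  q = 4: r = 22, s = 0 − 4·1 = -4, t = 1 − 4·(-1) = 5  (check: 227·(-4) + 186·5 = 22)
  q = 1: r = 19, s = 1 − 1·(-4) = 5, t = -1 − 1·5 = -6  (check: 227·5 + 186·(-6) = 19)
  q = 1: r = 3, s = -4 − 1·5 = -9, t = 5 − 1·(-6) = 11  (check: 227·(-9) + 186·11 = 3)
  q = 6: r = 1, s = 5 − 6·(-9) = 59, t = -6 − 6·11 = -72  (check: 227·59 + 186·(-72) = 1)
The row with r = 1 (the gcd) gives the Bezout coefficients s = 59, t = -72.
Result: 227 · (59) + 186 · (-72) = 1.

gcd(227, 186) = 1; s = 59, t = -72 (check: 227·59 + 186·(-72) = 1).


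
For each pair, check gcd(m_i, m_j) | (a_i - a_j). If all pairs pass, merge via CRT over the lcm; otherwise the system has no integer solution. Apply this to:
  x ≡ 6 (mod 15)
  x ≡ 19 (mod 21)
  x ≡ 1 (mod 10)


Moduli 15, 21, 10 are not pairwise coprime, so CRT works modulo lcm(m_i) when all pairwise compatibility conditions hold.
Pairwise compatibility: gcd(m_i, m_j) must divide a_i - a_j for every pair.
Merge one congruence at a time:
  Start: x ≡ 6 (mod 15).
  Combine with x ≡ 19 (mod 21): gcd(15, 21) = 3, and 19 - 6 = 13 is NOT divisible by 3.
    ⇒ system is inconsistent (no integer solution).

No solution (the system is inconsistent).


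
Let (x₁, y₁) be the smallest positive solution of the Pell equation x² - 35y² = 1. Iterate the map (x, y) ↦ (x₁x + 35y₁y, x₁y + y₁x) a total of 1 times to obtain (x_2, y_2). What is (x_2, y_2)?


Step 1: Find the fundamental solution (x₁, y₁) of x² - 35y² = 1.
  Expand √35 as a continued fraction. a₀ = ⌊√35⌋ = 5; iterate m_{k+1} = d_k·a_k − m_k, d_{k+1} = (35 − m_{k+1}²)/d_k, a_{k+1} = ⌊(a₀ + m_{k+1})/d_{k+1}⌋ (starting m₀ = 0, d₀ = 1), with convergents p_k = a_k·p_{k-1} + p_{k-2}, q_k = a_k·q_{k-1} + q_{k-2} (p₋₁ = 1, q₋₁ = 0):
  k = 0: a₀ = 5; p₀/q₀ = 5/1; p₀² − 35·q₀² = 25 − 35 = -10.
  k = 1: m = 5, d = 10, a = ⌊(5 + 5)/10⌋ = 1; p/q = (1·5 + 1)/(1·1 + 0) = 6/1; p² − 35·q² = 36 − 35 = 1.
  The first convergent with p² − 35·q² = 1 gives the fundamental solution (x₁, y₁) = (6, 1).
Step 2: Apply the recurrence (x_{n+1}, y_{n+1}) = (x₁x_n + 35y₁y_n, x₁y_n + y₁x_n) repeatedly.
  From (x_1, y_1) = (6, 1): x_2 = 6·6 + 35·1·1 = 71; y_2 = 6·1 + 1·6 = 12.
Step 3: Verify x_2² - 35·y_2² = 5041 - 5040 = 1 (should be 1). ✓

(x_1, y_1) = (6, 1); (x_2, y_2) = (71, 12).


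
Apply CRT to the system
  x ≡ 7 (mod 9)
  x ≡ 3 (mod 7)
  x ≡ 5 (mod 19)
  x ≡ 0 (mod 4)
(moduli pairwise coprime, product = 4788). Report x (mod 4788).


Product of moduli M = 9 · 7 · 19 · 4 = 4788.
Merge one congruence at a time:
  Start: x ≡ 7 (mod 9).
  Combine with x ≡ 3 (mod 7); new modulus lcm = 63.
    Write x = 7 + 9·t and substitute into x ≡ 3 (mod 7): 9·t ≡ 3 − 7 = -4 (mod 7).
    Reduce coefficients mod 7: 2·t ≡ 3 (mod 7).
    The inverse of 2 mod 7 is 4 (since 2·4 = 8 = 1·7 + 1), so t ≡ 4·3 = 12 ≡ 5 (mod 7).
    Then x = 7 + 9·5 = 52, valid modulo lcm(9, 7) = 63: x ≡ 52 (mod 63).
  Combine with x ≡ 5 (mod 19); new modulus lcm = 1197.
    Write x = 52 + 63·t and substitute into x ≡ 5 (mod 19): 63·t ≡ 5 − 52 = -47 (mod 19).
    Reduce coefficients mod 19: 6·t ≡ 10 (mod 19).
    The inverse of 6 mod 19 is 16 (since 6·16 = 96 = 5·19 + 1), so t ≡ 16·10 = 160 ≡ 8 (mod 19).
    Then x = 52 + 63·8 = 556, valid modulo lcm(63, 19) = 1197: x ≡ 556 (mod 1197).
  Combine with x ≡ 0 (mod 4); new modulus lcm = 4788.
    Write x = 556 + 1197·t and substitute into x ≡ 0 (mod 4): 1197·t ≡ 0 − 556 = -556 (mod 4).
    Reduce coefficients mod 4: 1·t ≡ 0 (mod 4).
    So t ≡ 0 (mod 4).
    Then x = 556 + 1197·0 = 556, valid modulo lcm(1197, 4) = 4788: x ≡ 556 (mod 4788).
Verify against each original: 556 mod 9 = 7, 556 mod 7 = 3, 556 mod 19 = 5, 556 mod 4 = 0.

x ≡ 556 (mod 4788).


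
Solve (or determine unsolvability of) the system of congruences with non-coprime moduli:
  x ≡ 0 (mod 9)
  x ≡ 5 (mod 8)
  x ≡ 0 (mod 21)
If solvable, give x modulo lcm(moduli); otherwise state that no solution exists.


Moduli 9, 8, 21 are not pairwise coprime, so CRT works modulo lcm(m_i) when all pairwise compatibility conditions hold.
Pairwise compatibility: gcd(m_i, m_j) must divide a_i - a_j for every pair.
Merge one congruence at a time:
  Start: x ≡ 0 (mod 9).
  Combine with x ≡ 5 (mod 8): gcd(9, 8) = 1; 5 - 0 = 5, which IS divisible by 1, so compatible.
    Write x = 0 + 9·t and substitute into x ≡ 5 (mod 8): 9·t ≡ 5 − 0 = 5 (mod 8).
    Reduce coefficients mod 8: 1·t ≡ 5 (mod 8).
    So t ≡ 5 (mod 8).
    Then x = 0 + 9·5 = 45, valid modulo lcm(9, 8) = 72: x ≡ 45 (mod 72).
  Combine with x ≡ 0 (mod 21): gcd(72, 21) = 3; 0 - 45 = -45, which IS divisible by 3, so compatible.
    Write x = 45 + 72·t and substitute into x ≡ 0 (mod 21): 72·t ≡ 0 − 45 = -45 (mod 21).
    Divide the congruence (and modulus) by g = 3: 24·t ≡ -15 (mod 7).
    Reduce coefficients mod 7: 3·t ≡ 6 (mod 7).
    The inverse of 3 mod 7 is 5 (since 3·5 = 15 = 2·7 + 1), so t ≡ 5·6 = 30 ≡ 2 (mod 7).
    Then x = 45 + 72·2 = 189, valid modulo lcm(72, 21) = 504: x ≡ 189 (mod 504).
Verify: 189 mod 9 = 0, 189 mod 8 = 5, 189 mod 21 = 0.

x ≡ 189 (mod 504).


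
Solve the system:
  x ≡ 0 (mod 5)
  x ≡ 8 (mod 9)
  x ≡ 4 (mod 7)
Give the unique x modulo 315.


Moduli 5, 9, 7 are pairwise coprime; by CRT there is a unique solution modulo M = 5 · 9 · 7 = 315.
Solve pairwise, accumulating the modulus:
  Start with x ≡ 0 (mod 5).
  Combine with x ≡ 8 (mod 9): since gcd(5, 9) = 1, we get a unique residue mod 45.
    Write x = 0 + 5·t and substitute into x ≡ 8 (mod 9): 5·t ≡ 8 − 0 = 8 (mod 9).
    The inverse of 5 mod 9 is 2 (since 5·2 = 10 = 1·9 + 1), so t ≡ 2·8 = 16 ≡ 7 (mod 9).
    Then x = 0 + 5·7 = 35, valid modulo lcm(5, 9) = 45: x ≡ 35 (mod 45).
  Combine with x ≡ 4 (mod 7): since gcd(45, 7) = 1, we get a unique residue mod 315.
    Write x = 35 + 45·t and substitute into x ≡ 4 (mod 7): 45·t ≡ 4 − 35 = -31 (mod 7).
    Reduce coefficients mod 7: 3·t ≡ 4 (mod 7).
    The inverse of 3 mod 7 is 5 (since 3·5 = 15 = 2·7 + 1), so t ≡ 5·4 = 20 ≡ 6 (mod 7).
    Then x = 35 + 45·6 = 305, valid modulo lcm(45, 7) = 315: x ≡ 305 (mod 315).
Verify: 305 mod 5 = 0 ✓, 305 mod 9 = 8 ✓, 305 mod 7 = 4 ✓.

x ≡ 305 (mod 315).


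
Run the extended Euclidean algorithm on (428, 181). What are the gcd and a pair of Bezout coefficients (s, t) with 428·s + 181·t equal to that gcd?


Euclidean algorithm on (428, 181) — divide until remainder is 0:
  428 = 2 · 181 + 66
  181 = 2 · 66 + 49
  66 = 1 · 49 + 17
  49 = 2 · 17 + 15
  17 = 1 · 15 + 2
  15 = 7 · 2 + 1
  2 = 2 · 1 + 0
gcd(428, 181) = 1.
Track Bezout coefficients alongside the remainders: start with r₀ = 428 = a·1 + b·0 (s = 1, t = 0) and r₁ = 181 = a·0 + b·1 (s = 0, t = 1); each new remainder r_{k+1} = r_{k-1} − q_k·r_k inherits s_{k+1} = s_{k-1} − q_k·s_k, t_{k+1} = t_{k-1} − q_k·t_k, so r_k = a·s_k + b·t_k at every step:
  q = 2: r = 66, s = 1 − 2·0 = 1, t = 0 − 2·1 = -2  (check: 428·1 + 181·(-2) = 66)
  q = 2: r = 49, s = 0 − 2·1 = -2, t = 1 − 2·(-2) = 5  (check: 428·(-2) + 181·5 = 49)
  q = 1: r = 17, s = 1 − 1·(-2) = 3, t = -2 − 1·5 = -7  (check: 428·3 + 181·(-7) = 17)
  q = 2: r = 15, s = -2 − 2·3 = -8, t = 5 − 2·(-7) = 19  (check: 428·(-8) + 181·19 = 15)
  q = 1: r = 2, s = 3 − 1·(-8) = 11, t = -7 − 1·19 = -26  (check: 428·11 + 181·(-26) = 2)
  q = 7: r = 1, s = -8 − 7·11 = -85, t = 19 − 7·(-26) = 201  (check: 428·(-85) + 181·201 = 1)
The row with r = 1 (the gcd) gives the Bezout coefficients s = -85, t = 201.
Result: 428 · (-85) + 181 · (201) = 1.

gcd(428, 181) = 1; s = -85, t = 201 (check: 428·(-85) + 181·201 = 1).


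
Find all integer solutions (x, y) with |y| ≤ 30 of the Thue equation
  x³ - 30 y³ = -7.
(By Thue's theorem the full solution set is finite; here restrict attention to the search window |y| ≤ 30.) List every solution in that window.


The equation is x³ - 30y³ = -7. For fixed y, x³ = 30·y³ − 7, so a solution requires the RHS to be a perfect cube.
Strategy: iterate y from -30 to 30, compute RHS = 30·y³ − 7, and check whether it is a (positive or negative) perfect cube.
Check small values of y:
  y = 0: RHS = -7 is not a perfect cube.
  y = 1: RHS = 23 is not a perfect cube.
  y = -1: RHS = -37 is not a perfect cube.
  y = 2: RHS = 233 is not a perfect cube.
  y = -2: RHS = -247 is not a perfect cube.
  y = 3: RHS = 803 is not a perfect cube.
  y = -3: RHS = -817 is not a perfect cube.
Continuing the search up to |y| = 30 finds no solutions either.
No (x, y) in the scanned range satisfies the equation.

No integer solutions with |y| ≤ 30.


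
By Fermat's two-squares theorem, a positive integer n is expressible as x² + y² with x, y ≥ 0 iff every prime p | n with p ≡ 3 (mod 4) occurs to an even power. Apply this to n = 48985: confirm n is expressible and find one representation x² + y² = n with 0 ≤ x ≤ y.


Step 1: Factor n = 48985 = 5 · 97 · 101.
Step 2: Check the mod-4 condition on each prime factor: 5 ≡ 1 (mod 4), exponent 1; 97 ≡ 1 (mod 4), exponent 1; 101 ≡ 1 (mod 4), exponent 1.
All primes ≡ 3 (mod 4) appear to even exponent (or don't appear), so by the two-squares theorem n IS expressible as a sum of two squares.
Step 3: Build a representation. Here n = 5 · 97 · 101 is a product of primes ≡ 1 (mod 4). Each prime p ≡ 1 (mod 4) is itself a sum of two squares; find a² by testing p − a² for a perfect square:
  5: 5 − 1² = 4 = 2² ⇒ 5 = 1² + 2².
  97: 97 − 1² = 96, 97 − 2² = 93, 97 − 3² = 88, 97 − 4² = 81 = 9² ⇒ 97 = 4² + 9².
  101: 101 − 1² = 100 = 10² ⇒ 101 = 1² + 10².
  Combine using the Brahmagupta–Fibonacci identity (a² + b²)(c² + d²) = (ac − bd)² + (ad + bc)² = (ac + bd)² + (ad − bc)²:
  5 · 97 = 485: from (1² + 2²)(4² + 9²), take (1·4 − 2·9, 1·9 + 2·4) = (4 − 18, 9 + 8) = (-14, 17); dropping signs (only squares matter) gives (14, 17); check 14² + 17² = 196 + 289 = 485 ✓.
  485 · 101 = 48985: from (14² + 17²)(1² + 10²), take (14·1 − 17·10, 14·10 + 17·1) = (14 − 170, 140 + 17) = (-156, 157); dropping signs (only squares matter) gives (156, 157); check 156² + 157² = 24336 + 24649 = 48985 ✓.
Step 4: Order so x ≤ y and verify: 156² + 157² = 24336 + 24649 = 48985 = n. ✓

n = 48985 = 156² + 157² (one valid representation with x ≤ y).


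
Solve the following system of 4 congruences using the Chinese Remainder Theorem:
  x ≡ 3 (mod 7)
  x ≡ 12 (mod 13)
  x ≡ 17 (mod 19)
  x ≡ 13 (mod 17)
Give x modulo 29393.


Product of moduli M = 7 · 13 · 19 · 17 = 29393.
Merge one congruence at a time:
  Start: x ≡ 3 (mod 7).
  Combine with x ≡ 12 (mod 13); new modulus lcm = 91.
    Write x = 3 + 7·t and substitute into x ≡ 12 (mod 13): 7·t ≡ 12 − 3 = 9 (mod 13).
    The inverse of 7 mod 13 is 2 (since 7·2 = 14 = 1·13 + 1), so t ≡ 2·9 = 18 ≡ 5 (mod 13).
    Then x = 3 + 7·5 = 38, valid modulo lcm(7, 13) = 91: x ≡ 38 (mod 91).
  Combine with x ≡ 17 (mod 19); new modulus lcm = 1729.
    Write x = 38 + 91·t and substitute into x ≡ 17 (mod 19): 91·t ≡ 17 − 38 = -21 (mod 19).
    Reduce coefficients mod 19: 15·t ≡ 17 (mod 19).
    The inverse of 15 mod 19 is 14 (since 15·14 = 210 = 11·19 + 1), so t ≡ 14·17 = 238 ≡ 10 (mod 19).
    Then x = 38 + 91·10 = 948, valid modulo lcm(91, 19) = 1729: x ≡ 948 (mod 1729).
  Combine with x ≡ 13 (mod 17); new modulus lcm = 29393.
    Write x = 948 + 1729·t and substitute into x ≡ 13 (mod 17): 1729·t ≡ 13 − 948 = -935 (mod 17).
    Reduce coefficients mod 17: 12·t ≡ 0 (mod 17).
    The inverse of 12 mod 17 is 10 (since 12·10 = 120 = 7·17 + 1), so t ≡ 10·0 = 0 ≡ 0 (mod 17).
    Then x = 948 + 1729·0 = 948, valid modulo lcm(1729, 17) = 29393: x ≡ 948 (mod 29393).
Verify against each original: 948 mod 7 = 3, 948 mod 13 = 12, 948 mod 19 = 17, 948 mod 17 = 13.

x ≡ 948 (mod 29393).


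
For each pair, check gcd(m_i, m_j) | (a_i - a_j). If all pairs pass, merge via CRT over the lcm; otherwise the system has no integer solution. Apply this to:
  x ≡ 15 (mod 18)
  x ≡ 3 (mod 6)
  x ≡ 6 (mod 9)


Moduli 18, 6, 9 are not pairwise coprime, so CRT works modulo lcm(m_i) when all pairwise compatibility conditions hold.
Pairwise compatibility: gcd(m_i, m_j) must divide a_i - a_j for every pair.
Merge one congruence at a time:
  Start: x ≡ 15 (mod 18).
  Combine with x ≡ 3 (mod 6): gcd(18, 6) = 6; 3 - 15 = -12, which IS divisible by 6, so compatible.
    Write x = 15 + 18·t and substitute into x ≡ 3 (mod 6): 18·t ≡ 3 − 15 = -12 (mod 6).
    Divide the congruence (and modulus) by g = 6: 3·t ≡ -2 (mod 1).
    Modulo 1 every t works; take t = 0.
    Then x = 15 + 18·0 = 15, valid modulo lcm(18, 6) = 18: x ≡ 15 (mod 18).
  Combine with x ≡ 6 (mod 9): gcd(18, 9) = 9; 6 - 15 = -9, which IS divisible by 9, so compatible.
    Write x = 15 + 18·t and substitute into x ≡ 6 (mod 9): 18·t ≡ 6 − 15 = -9 (mod 9).
    Divide the congruence (and modulus) by g = 9: 2·t ≡ -1 (mod 1).
    Modulo 1 every t works; take t = 0.
    Then x = 15 + 18·0 = 15, valid modulo lcm(18, 9) = 18: x ≡ 15 (mod 18).
Verify: 15 mod 18 = 15, 15 mod 6 = 3, 15 mod 9 = 6.

x ≡ 15 (mod 18).


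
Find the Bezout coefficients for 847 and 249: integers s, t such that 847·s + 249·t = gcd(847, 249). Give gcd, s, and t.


Euclidean algorithm on (847, 249) — divide until remainder is 0:
  847 = 3 · 249 + 100
  249 = 2 · 100 + 49
  100 = 2 · 49 + 2
  49 = 24 · 2 + 1
  2 = 2 · 1 + 0
gcd(847, 249) = 1.
Track Bezout coefficients alongside the remainders: start with r₀ = 847 = a·1 + b·0 (s = 1, t = 0) and r₁ = 249 = a·0 + b·1 (s = 0, t = 1); each new remainder r_{k+1} = r_{k-1} − q_k·r_k inherits s_{k+1} = s_{k-1} − q_k·s_k, t_{k+1} = t_{k-1} − q_k·t_k, so r_k = a·s_k + b·t_k at every step:
  q = 3: r = 100, s = 1 − 3·0 = 1, t = 0 − 3·1 = -3  (check: 847·1 + 249·(-3) = 100)
  q = 2: r = 49, s = 0 − 2·1 = -2, t = 1 − 2·(-3) = 7  (check: 847·(-2) + 249·7 = 49)
  q = 2: r = 2, s = 1 − 2·(-2) = 5, t = -3 − 2·7 = -17  (check: 847·5 + 249·(-17) = 2)
  q = 24: r = 1, s = -2 − 24·5 = -122, t = 7 − 24·(-17) = 415  (check: 847·(-122) + 249·415 = 1)
The row with r = 1 (the gcd) gives the Bezout coefficients s = -122, t = 415.
Result: 847 · (-122) + 249 · (415) = 1.

gcd(847, 249) = 1; s = -122, t = 415 (check: 847·(-122) + 249·415 = 1).


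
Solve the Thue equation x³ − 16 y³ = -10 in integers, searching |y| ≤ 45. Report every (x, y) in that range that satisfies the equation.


The equation is x³ - 16y³ = -10. For fixed y, x³ = 16·y³ − 10, so a solution requires the RHS to be a perfect cube.
Strategy: iterate y from -45 to 45, compute RHS = 16·y³ − 10, and check whether it is a (positive or negative) perfect cube.
Check small values of y:
  y = 0: RHS = -10 is not a perfect cube.
  y = 1: RHS = 6 is not a perfect cube.
  y = -1: RHS = -26 is not a perfect cube.
  y = 2: RHS = 118 is not a perfect cube.
  y = -2: RHS = -138 is not a perfect cube.
  y = 3: RHS = 422 is not a perfect cube.
  y = -3: RHS = -442 is not a perfect cube.
Continuing the search up to |y| = 45 finds no solutions either.
No (x, y) in the scanned range satisfies the equation.

No integer solutions with |y| ≤ 45.


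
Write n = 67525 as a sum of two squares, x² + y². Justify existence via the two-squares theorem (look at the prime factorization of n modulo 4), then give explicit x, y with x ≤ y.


Step 1: Factor n = 67525 = 5^2 · 37 · 73.
Step 2: Check the mod-4 condition on each prime factor: 5 ≡ 1 (mod 4), exponent 2; 37 ≡ 1 (mod 4), exponent 1; 73 ≡ 1 (mod 4), exponent 1.
All primes ≡ 3 (mod 4) appear to even exponent (or don't appear), so by the two-squares theorem n IS expressible as a sum of two squares.
Step 3: Build a representation. Group n = k² · m with k = 5 and m = 37 · 73 = 2701 (a product of primes ≡ 1 (mod 4)); a representation of m scales to one of n via (k·x)² + (k·y)² = k²(x² + y²). Each prime p ≡ 1 (mod 4) is itself a sum of two squares; find a² by testing p − a² for a perfect square:
  37: 37 − 1² = 36 = 6² ⇒ 37 = 1² + 6².
  73: 73 − 1² = 72, 73 − 2² = 69, 73 − 3² = 64 = 8² ⇒ 73 = 3² + 8².
  Combine using the Brahmagupta–Fibonacci identity (a² + b²)(c² + d²) = (ac − bd)² + (ad + bc)² = (ac + bd)² + (ad − bc)²:
  37 · 73 = 2701: from (1² + 6²)(3² + 8²), take (1·3 − 6·8, 1·8 + 6·3) = (3 − 48, 8 + 18) = (-45, 26); dropping signs (only squares matter) gives (45, 26); check 45² + 26² = 2025 + 676 = 2701 ✓.
  Scale by k = 5: (5·45, 5·26) = (225, 130).
Step 4: Order so x ≤ y and verify: 130² + 225² = 16900 + 50625 = 67525 = n. ✓

n = 67525 = 130² + 225² (one valid representation with x ≤ y).


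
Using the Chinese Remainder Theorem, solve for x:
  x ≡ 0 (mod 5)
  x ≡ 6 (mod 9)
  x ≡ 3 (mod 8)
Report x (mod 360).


Moduli 5, 9, 8 are pairwise coprime; by CRT there is a unique solution modulo M = 5 · 9 · 8 = 360.
Solve pairwise, accumulating the modulus:
  Start with x ≡ 0 (mod 5).
  Combine with x ≡ 6 (mod 9): since gcd(5, 9) = 1, we get a unique residue mod 45.
    Write x = 0 + 5·t and substitute into x ≡ 6 (mod 9): 5·t ≡ 6 − 0 = 6 (mod 9).
    The inverse of 5 mod 9 is 2 (since 5·2 = 10 = 1·9 + 1), so t ≡ 2·6 = 12 ≡ 3 (mod 9).
    Then x = 0 + 5·3 = 15, valid modulo lcm(5, 9) = 45: x ≡ 15 (mod 45).
  Combine with x ≡ 3 (mod 8): since gcd(45, 8) = 1, we get a unique residue mod 360.
    Write x = 15 + 45·t and substitute into x ≡ 3 (mod 8): 45·t ≡ 3 − 15 = -12 (mod 8).
    Reduce coefficients mod 8: 5·t ≡ 4 (mod 8).
    The inverse of 5 mod 8 is 5 (since 5·5 = 25 = 3·8 + 1), so t ≡ 5·4 = 20 ≡ 4 (mod 8).
    Then x = 15 + 45·4 = 195, valid modulo lcm(45, 8) = 360: x ≡ 195 (mod 360).
Verify: 195 mod 5 = 0 ✓, 195 mod 9 = 6 ✓, 195 mod 8 = 3 ✓.

x ≡ 195 (mod 360).


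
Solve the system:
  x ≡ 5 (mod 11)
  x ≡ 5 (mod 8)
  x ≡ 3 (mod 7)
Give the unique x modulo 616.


Moduli 11, 8, 7 are pairwise coprime; by CRT there is a unique solution modulo M = 11 · 8 · 7 = 616.
Solve pairwise, accumulating the modulus:
  Start with x ≡ 5 (mod 11).
  Combine with x ≡ 5 (mod 8): since gcd(11, 8) = 1, we get a unique residue mod 88.
    Write x = 5 + 11·t and substitute into x ≡ 5 (mod 8): 11·t ≡ 5 − 5 = 0 (mod 8).
    Reduce coefficients mod 8: 3·t ≡ 0 (mod 8).
    The inverse of 3 mod 8 is 3 (since 3·3 = 9 = 1·8 + 1), so t ≡ 3·0 = 0 ≡ 0 (mod 8).
    Then x = 5 + 11·0 = 5, valid modulo lcm(11, 8) = 88: x ≡ 5 (mod 88).
  Combine with x ≡ 3 (mod 7): since gcd(88, 7) = 1, we get a unique residue mod 616.
    Write x = 5 + 88·t and substitute into x ≡ 3 (mod 7): 88·t ≡ 3 − 5 = -2 (mod 7).
    Reduce coefficients mod 7: 4·t ≡ 5 (mod 7).
    The inverse of 4 mod 7 is 2 (since 4·2 = 8 = 1·7 + 1), so t ≡ 2·5 = 10 ≡ 3 (mod 7).
    Then x = 5 + 88·3 = 269, valid modulo lcm(88, 7) = 616: x ≡ 269 (mod 616).
Verify: 269 mod 11 = 5 ✓, 269 mod 8 = 5 ✓, 269 mod 7 = 3 ✓.

x ≡ 269 (mod 616).


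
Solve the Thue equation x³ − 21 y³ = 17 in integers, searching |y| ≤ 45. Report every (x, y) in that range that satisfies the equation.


The equation is x³ - 21y³ = 17. For fixed y, x³ = 21·y³ + 17, so a solution requires the RHS to be a perfect cube.
Strategy: iterate y from -45 to 45, compute RHS = 21·y³ + 17, and check whether it is a (positive or negative) perfect cube.
Check small values of y:
  y = 0: RHS = 17 is not a perfect cube.
  y = 1: RHS = 38 is not a perfect cube.
  y = -1: RHS = -4 is not a perfect cube.
  y = 2: RHS = 185 is not a perfect cube.
  y = -2: RHS = -151 is not a perfect cube.
  y = 3: RHS = 584 is not a perfect cube.
  y = -3: RHS = -550 is not a perfect cube.
Continuing the search up to |y| = 45 finds no solutions either.
No (x, y) in the scanned range satisfies the equation.

No integer solutions with |y| ≤ 45.


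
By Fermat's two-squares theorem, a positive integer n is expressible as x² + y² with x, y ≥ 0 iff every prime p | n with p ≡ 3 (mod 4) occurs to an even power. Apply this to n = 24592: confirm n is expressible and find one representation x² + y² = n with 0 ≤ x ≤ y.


Step 1: Factor n = 24592 = 2^4 · 29 · 53.
Step 2: Check the mod-4 condition on each prime factor: 2 = 2 (special); 29 ≡ 1 (mod 4), exponent 1; 53 ≡ 1 (mod 4), exponent 1.
All primes ≡ 3 (mod 4) appear to even exponent (or don't appear), so by the two-squares theorem n IS expressible as a sum of two squares.
Step 3: Build a representation. Group n = k² · m with k = 4 and m = 29 · 53 = 1537 (a product of primes ≡ 1 (mod 4)); a representation of m scales to one of n via (k·x)² + (k·y)² = k²(x² + y²). Each prime p ≡ 1 (mod 4) is itself a sum of two squares; find a² by testing p − a² for a perfect square:
  29: 29 − 1² = 28, 29 − 2² = 25 = 5² ⇒ 29 = 2² + 5².
  53: 53 − 1² = 52, 53 − 2² = 49 = 7² ⇒ 53 = 2² + 7².
  Combine using the Brahmagupta–Fibonacci identity (a² + b²)(c² + d²) = (ac − bd)² + (ad + bc)² = (ac + bd)² + (ad − bc)²:
  29 · 53 = 1537: from (2² + 5²)(2² + 7²), take (2·2 − 5·7, 2·7 + 5·2) = (4 − 35, 14 + 10) = (-31, 24); dropping signs (only squares matter) gives (31, 24); check 31² + 24² = 961 + 576 = 1537 ✓.
  Scale by k = 4: (4·31, 4·24) = (124, 96).
Step 4: Order so x ≤ y and verify: 96² + 124² = 9216 + 15376 = 24592 = n. ✓

n = 24592 = 96² + 124² (one valid representation with x ≤ y).


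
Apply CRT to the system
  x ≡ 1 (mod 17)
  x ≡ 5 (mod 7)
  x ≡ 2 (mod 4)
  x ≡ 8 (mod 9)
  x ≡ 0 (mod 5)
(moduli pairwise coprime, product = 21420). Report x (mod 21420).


Product of moduli M = 17 · 7 · 4 · 9 · 5 = 21420.
Merge one congruence at a time:
  Start: x ≡ 1 (mod 17).
  Combine with x ≡ 5 (mod 7); new modulus lcm = 119.
    Write x = 1 + 17·t and substitute into x ≡ 5 (mod 7): 17·t ≡ 5 − 1 = 4 (mod 7).
    Reduce coefficients mod 7: 3·t ≡ 4 (mod 7).
    The inverse of 3 mod 7 is 5 (since 3·5 = 15 = 2·7 + 1), so t ≡ 5·4 = 20 ≡ 6 (mod 7).
    Then x = 1 + 17·6 = 103, valid modulo lcm(17, 7) = 119: x ≡ 103 (mod 119).
  Combine with x ≡ 2 (mod 4); new modulus lcm = 476.
    Write x = 103 + 119·t and substitute into x ≡ 2 (mod 4): 119·t ≡ 2 − 103 = -101 (mod 4).
    Reduce coefficients mod 4: 3·t ≡ 3 (mod 4).
    The inverse of 3 mod 4 is 3 (since 3·3 = 9 = 2·4 + 1), so t ≡ 3·3 = 9 ≡ 1 (mod 4).
    Then x = 103 + 119·1 = 222, valid modulo lcm(119, 4) = 476: x ≡ 222 (mod 476).
  Combine with x ≡ 8 (mod 9); new modulus lcm = 4284.
    Write x = 222 + 476·t and substitute into x ≡ 8 (mod 9): 476·t ≡ 8 − 222 = -214 (mod 9).
    Reduce coefficients mod 9: 8·t ≡ 2 (mod 9).
    The inverse of 8 mod 9 is 8 (since 8·8 = 64 = 7·9 + 1), so t ≡ 8·2 = 16 ≡ 7 (mod 9).
    Then x = 222 + 476·7 = 3554, valid modulo lcm(476, 9) = 4284: x ≡ 3554 (mod 4284).
  Combine with x ≡ 0 (mod 5); new modulus lcm = 21420.
    Write x = 3554 + 4284·t and substitute into x ≡ 0 (mod 5): 4284·t ≡ 0 − 3554 = -3554 (mod 5).
    Reduce coefficients mod 5: 4·t ≡ 1 (mod 5).
    The inverse of 4 mod 5 is 4 (since 4·4 = 16 = 3·5 + 1), so t ≡ 4·1 = 4 ≡ 4 (mod 5).
    Then x = 3554 + 4284·4 = 20690, valid modulo lcm(4284, 5) = 21420: x ≡ 20690 (mod 21420).
Verify against each original: 20690 mod 17 = 1, 20690 mod 7 = 5, 20690 mod 4 = 2, 20690 mod 9 = 8, 20690 mod 5 = 0.

x ≡ 20690 (mod 21420).


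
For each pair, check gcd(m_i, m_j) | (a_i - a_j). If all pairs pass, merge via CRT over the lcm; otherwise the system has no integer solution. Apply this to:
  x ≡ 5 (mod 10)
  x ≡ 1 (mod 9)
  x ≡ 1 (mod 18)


Moduli 10, 9, 18 are not pairwise coprime, so CRT works modulo lcm(m_i) when all pairwise compatibility conditions hold.
Pairwise compatibility: gcd(m_i, m_j) must divide a_i - a_j for every pair.
Merge one congruence at a time:
  Start: x ≡ 5 (mod 10).
  Combine with x ≡ 1 (mod 9): gcd(10, 9) = 1; 1 - 5 = -4, which IS divisible by 1, so compatible.
    Write x = 5 + 10·t and substitute into x ≡ 1 (mod 9): 10·t ≡ 1 − 5 = -4 (mod 9).
    Reduce coefficients mod 9: 1·t ≡ 5 (mod 9).
    So t ≡ 5 (mod 9).
    Then x = 5 + 10·5 = 55, valid modulo lcm(10, 9) = 90: x ≡ 55 (mod 90).
  Combine with x ≡ 1 (mod 18): gcd(90, 18) = 18; 1 - 55 = -54, which IS divisible by 18, so compatible.
    Write x = 55 + 90·t and substitute into x ≡ 1 (mod 18): 90·t ≡ 1 − 55 = -54 (mod 18).
    Divide the congruence (and modulus) by g = 18: 5·t ≡ -3 (mod 1).
    Modulo 1 every t works; take t = 0.
    Then x = 55 + 90·0 = 55, valid modulo lcm(90, 18) = 90: x ≡ 55 (mod 90).
Verify: 55 mod 10 = 5, 55 mod 9 = 1, 55 mod 18 = 1.

x ≡ 55 (mod 90).


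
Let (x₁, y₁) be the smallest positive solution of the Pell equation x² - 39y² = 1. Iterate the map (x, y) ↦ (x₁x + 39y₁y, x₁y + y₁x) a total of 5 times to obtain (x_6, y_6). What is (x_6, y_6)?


Step 1: Find the fundamental solution (x₁, y₁) of x² - 39y² = 1.
  Expand √39 as a continued fraction. a₀ = ⌊√39⌋ = 6; iterate m_{k+1} = d_k·a_k − m_k, d_{k+1} = (39 − m_{k+1}²)/d_k, a_{k+1} = ⌊(a₀ + m_{k+1})/d_{k+1}⌋ (starting m₀ = 0, d₀ = 1), with convergents p_k = a_k·p_{k-1} + p_{k-2}, q_k = a_k·q_{k-1} + q_{k-2} (p₋₁ = 1, q₋₁ = 0):
  k = 0: a₀ = 6; p₀/q₀ = 6/1; p₀² − 39·q₀² = 36 − 39 = -3.
  k = 1: m = 6, d = 3, a = ⌊(6 + 6)/3⌋ = 4; p/q = (4·6 + 1)/(4·1 + 0) = 25/4; p² − 39·q² = 625 − 624 = 1.
  The first convergent with p² − 39·q² = 1 gives the fundamental solution (x₁, y₁) = (25, 4).
Step 2: Apply the recurrence (x_{n+1}, y_{n+1}) = (x₁x_n + 39y₁y_n, x₁y_n + y₁x_n) repeatedly.
  From (x_1, y_1) = (25, 4): x_2 = 25·25 + 39·4·4 = 1249; y_2 = 25·4 + 4·25 = 200.
  From (x_2, y_2) = (1249, 200): x_3 = 25·1249 + 39·4·200 = 62425; y_3 = 25·200 + 4·1249 = 9996.
  From (x_3, y_3) = (62425, 9996): x_4 = 25·62425 + 39·4·9996 = 3120001; y_4 = 25·9996 + 4·62425 = 499600.
  From (x_4, y_4) = (3120001, 499600): x_5 = 25·3120001 + 39·4·499600 = 155937625; y_5 = 25·499600 + 4·3120001 = 24970004.
  From (x_5, y_5) = (155937625, 24970004): x_6 = 25·155937625 + 39·4·24970004 = 7793761249; y_6 = 25·24970004 + 4·155937625 = 1248000600.
Step 3: Verify x_6² - 39·y_6² = 60742714406414040001 - 60742714406414040000 = 1 (should be 1). ✓

(x_1, y_1) = (25, 4); (x_6, y_6) = (7793761249, 1248000600).


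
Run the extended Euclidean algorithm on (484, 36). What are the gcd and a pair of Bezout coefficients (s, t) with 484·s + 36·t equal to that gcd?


Euclidean algorithm on (484, 36) — divide until remainder is 0:
  484 = 13 · 36 + 16
  36 = 2 · 16 + 4
  16 = 4 · 4 + 0
gcd(484, 36) = 4.
Track Bezout coefficients alongside the remainders: start with r₀ = 484 = a·1 + b·0 (s = 1, t = 0) and r₁ = 36 = a·0 + b·1 (s = 0, t = 1); each new remainder r_{k+1} = r_{k-1} − q_k·r_k inherits s_{k+1} = s_{k-1} − q_k·s_k, t_{k+1} = t_{k-1} − q_k·t_k, so r_k = a·s_k + b·t_k at every step:
  q = 13: r = 16, s = 1 − 13·0 = 1, t = 0 − 13·1 = -13  (check: 484·1 + 36·(-13) = 16)
  q = 2: r = 4, s = 0 − 2·1 = -2, t = 1 − 2·(-13) = 27  (check: 484·(-2) + 36·27 = 4)
The row with r = 4 (the gcd) gives the Bezout coefficients s = -2, t = 27.
Result: 484 · (-2) + 36 · (27) = 4.

gcd(484, 36) = 4; s = -2, t = 27 (check: 484·(-2) + 36·27 = 4).


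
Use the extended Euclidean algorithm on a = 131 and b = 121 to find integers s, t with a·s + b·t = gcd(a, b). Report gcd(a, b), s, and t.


Euclidean algorithm on (131, 121) — divide until remainder is 0:
  131 = 1 · 121 + 10
  121 = 12 · 10 + 1
  10 = 10 · 1 + 0
gcd(131, 121) = 1.
Track Bezout coefficients alongside the remainders: start with r₀ = 131 = a·1 + b·0 (s = 1, t = 0) and r₁ = 121 = a·0 + b·1 (s = 0, t = 1); each new remainder r_{k+1} = r_{k-1} − q_k·r_k inherits s_{k+1} = s_{k-1} − q_k·s_k, t_{k+1} = t_{k-1} − q_k·t_k, so r_k = a·s_k + b·t_k at every step:
  q = 1: r = 10, s = 1 − 1·0 = 1, t = 0 − 1·1 = -1  (check: 131·1 + 121·(-1) = 10)
  q = 12: r = 1, s = 0 − 12·1 = -12, t = 1 − 12·(-1) = 13  (check: 131·(-12) + 121·13 = 1)
The row with r = 1 (the gcd) gives the Bezout coefficients s = -12, t = 13.
Result: 131 · (-12) + 121 · (13) = 1.

gcd(131, 121) = 1; s = -12, t = 13 (check: 131·(-12) + 121·13 = 1).


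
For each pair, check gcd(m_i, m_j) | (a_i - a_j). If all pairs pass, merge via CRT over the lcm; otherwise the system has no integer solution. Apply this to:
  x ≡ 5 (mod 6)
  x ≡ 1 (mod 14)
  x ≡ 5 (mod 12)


Moduli 6, 14, 12 are not pairwise coprime, so CRT works modulo lcm(m_i) when all pairwise compatibility conditions hold.
Pairwise compatibility: gcd(m_i, m_j) must divide a_i - a_j for every pair.
Merge one congruence at a time:
  Start: x ≡ 5 (mod 6).
  Combine with x ≡ 1 (mod 14): gcd(6, 14) = 2; 1 - 5 = -4, which IS divisible by 2, so compatible.
    Write x = 5 + 6·t and substitute into x ≡ 1 (mod 14): 6·t ≡ 1 − 5 = -4 (mod 14).
    Divide the congruence (and modulus) by g = 2: 3·t ≡ -2 (mod 7).
    Reduce coefficients mod 7: 3·t ≡ 5 (mod 7).
    The inverse of 3 mod 7 is 5 (since 3·5 = 15 = 2·7 + 1), so t ≡ 5·5 = 25 ≡ 4 (mod 7).
    Then x = 5 + 6·4 = 29, valid modulo lcm(6, 14) = 42: x ≡ 29 (mod 42).
  Combine with x ≡ 5 (mod 12): gcd(42, 12) = 6; 5 - 29 = -24, which IS divisible by 6, so compatible.
    Write x = 29 + 42·t and substitute into x ≡ 5 (mod 12): 42·t ≡ 5 − 29 = -24 (mod 12).
    Divide the congruence (and modulus) by g = 6: 7·t ≡ -4 (mod 2).
    Reduce coefficients mod 2: 1·t ≡ 0 (mod 2).
    So t ≡ 0 (mod 2).
    Then x = 29 + 42·0 = 29, valid modulo lcm(42, 12) = 84: x ≡ 29 (mod 84).
Verify: 29 mod 6 = 5, 29 mod 14 = 1, 29 mod 12 = 5.

x ≡ 29 (mod 84).


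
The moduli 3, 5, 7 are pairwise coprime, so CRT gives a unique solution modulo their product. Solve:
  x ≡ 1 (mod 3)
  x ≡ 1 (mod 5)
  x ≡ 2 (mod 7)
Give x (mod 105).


Moduli 3, 5, 7 are pairwise coprime; by CRT there is a unique solution modulo M = 3 · 5 · 7 = 105.
Solve pairwise, accumulating the modulus:
  Start with x ≡ 1 (mod 3).
  Combine with x ≡ 1 (mod 5): since gcd(3, 5) = 1, we get a unique residue mod 15.
    Write x = 1 + 3·t and substitute into x ≡ 1 (mod 5): 3·t ≡ 1 − 1 = 0 (mod 5).
    The inverse of 3 mod 5 is 2 (since 3·2 = 6 = 1·5 + 1), so t ≡ 2·0 = 0 ≡ 0 (mod 5).
    Then x = 1 + 3·0 = 1, valid modulo lcm(3, 5) = 15: x ≡ 1 (mod 15).
  Combine with x ≡ 2 (mod 7): since gcd(15, 7) = 1, we get a unique residue mod 105.
    Write x = 1 + 15·t and substitute into x ≡ 2 (mod 7): 15·t ≡ 2 − 1 = 1 (mod 7).
    Reduce coefficients mod 7: 1·t ≡ 1 (mod 7).
    So t ≡ 1 (mod 7).
    Then x = 1 + 15·1 = 16, valid modulo lcm(15, 7) = 105: x ≡ 16 (mod 105).
Verify: 16 mod 3 = 1 ✓, 16 mod 5 = 1 ✓, 16 mod 7 = 2 ✓.

x ≡ 16 (mod 105).


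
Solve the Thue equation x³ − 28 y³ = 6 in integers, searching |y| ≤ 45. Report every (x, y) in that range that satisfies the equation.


The equation is x³ - 28y³ = 6. For fixed y, x³ = 28·y³ + 6, so a solution requires the RHS to be a perfect cube.
Strategy: iterate y from -45 to 45, compute RHS = 28·y³ + 6, and check whether it is a (positive or negative) perfect cube.
Check small values of y:
  y = 0: RHS = 6 is not a perfect cube.
  y = 1: RHS = 34 is not a perfect cube.
  y = -1: RHS = -22 is not a perfect cube.
  y = 2: RHS = 230 is not a perfect cube.
  y = -2: RHS = -218 is not a perfect cube.
  y = 3: RHS = 762 is not a perfect cube.
  y = -3: RHS = -750 is not a perfect cube.
Continuing the search up to |y| = 45 finds no solutions either.
No (x, y) in the scanned range satisfies the equation.

No integer solutions with |y| ≤ 45.


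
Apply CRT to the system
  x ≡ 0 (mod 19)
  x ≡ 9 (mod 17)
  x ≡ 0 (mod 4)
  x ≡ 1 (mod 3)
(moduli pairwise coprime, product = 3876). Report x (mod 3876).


Product of moduli M = 19 · 17 · 4 · 3 = 3876.
Merge one congruence at a time:
  Start: x ≡ 0 (mod 19).
  Combine with x ≡ 9 (mod 17); new modulus lcm = 323.
    Write x = 0 + 19·t and substitute into x ≡ 9 (mod 17): 19·t ≡ 9 − 0 = 9 (mod 17).
    Reduce coefficients mod 17: 2·t ≡ 9 (mod 17).
    The inverse of 2 mod 17 is 9 (since 2·9 = 18 = 1·17 + 1), so t ≡ 9·9 = 81 ≡ 13 (mod 17).
    Then x = 0 + 19·13 = 247, valid modulo lcm(19, 17) = 323: x ≡ 247 (mod 323).
  Combine with x ≡ 0 (mod 4); new modulus lcm = 1292.
    Write x = 247 + 323·t and substitute into x ≡ 0 (mod 4): 323·t ≡ 0 − 247 = -247 (mod 4).
    Reduce coefficients mod 4: 3·t ≡ 1 (mod 4).
    The inverse of 3 mod 4 is 3 (since 3·3 = 9 = 2·4 + 1), so t ≡ 3·1 = 3 ≡ 3 (mod 4).
    Then x = 247 + 323·3 = 1216, valid modulo lcm(323, 4) = 1292: x ≡ 1216 (mod 1292).
  Combine with x ≡ 1 (mod 3); new modulus lcm = 3876.
    Write x = 1216 + 1292·t and substitute into x ≡ 1 (mod 3): 1292·t ≡ 1 − 1216 = -1215 (mod 3).
    Reduce coefficients mod 3: 2·t ≡ 0 (mod 3).
    The inverse of 2 mod 3 is 2 (since 2·2 = 4 = 1·3 + 1), so t ≡ 2·0 = 0 ≡ 0 (mod 3).
    Then x = 1216 + 1292·0 = 1216, valid modulo lcm(1292, 3) = 3876: x ≡ 1216 (mod 3876).
Verify against each original: 1216 mod 19 = 0, 1216 mod 17 = 9, 1216 mod 4 = 0, 1216 mod 3 = 1.

x ≡ 1216 (mod 3876).
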